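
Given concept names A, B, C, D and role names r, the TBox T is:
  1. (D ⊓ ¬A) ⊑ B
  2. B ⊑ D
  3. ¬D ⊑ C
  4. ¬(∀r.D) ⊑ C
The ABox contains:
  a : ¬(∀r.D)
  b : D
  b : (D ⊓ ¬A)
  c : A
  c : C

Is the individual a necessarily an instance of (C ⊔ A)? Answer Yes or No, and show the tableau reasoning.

1. a : (C ⊔ A)?  L(a) = {¬(∀r.D)} ∪ {(¬C ⊓ ¬A)}
   clash {C, ¬C} at a — a ∈ (C ⊔ A)
2. Hence a : (C ⊔ A): entailed.

Yes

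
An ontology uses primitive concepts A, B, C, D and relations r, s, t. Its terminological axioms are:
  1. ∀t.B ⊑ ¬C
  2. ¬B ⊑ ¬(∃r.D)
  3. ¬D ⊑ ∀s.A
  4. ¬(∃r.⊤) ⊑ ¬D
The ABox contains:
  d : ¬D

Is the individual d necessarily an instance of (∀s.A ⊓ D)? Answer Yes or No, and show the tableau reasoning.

1. d : (∀s.A ⊓ D)?  L(d) = {¬D} ∪ {(∃s.¬A ⊔ ¬D)}
   apply at d: ¬D⊑∀s.A
   open: L(d) ⊇ {B, ¬D, ∀s.A, ∃t.¬B} (+ ∃-successors) — d ∉ (∀s.A ⊓ D) possible
2. Hence d : (∀s.A ⊓ D): not entailed.

No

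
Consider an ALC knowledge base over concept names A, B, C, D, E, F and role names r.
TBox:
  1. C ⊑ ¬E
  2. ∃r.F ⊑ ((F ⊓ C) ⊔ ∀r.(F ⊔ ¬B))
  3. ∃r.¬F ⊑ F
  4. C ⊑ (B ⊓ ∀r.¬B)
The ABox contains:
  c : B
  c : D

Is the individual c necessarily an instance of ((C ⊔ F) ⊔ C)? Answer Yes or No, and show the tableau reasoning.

1. c : ((C ⊔ F) ⊔ C)?  L(c) = {B, D} ∪ {((¬C ⊓ ¬F) ⊓ ¬C)}
   open: L(c) ⊇ {B, D, ¬C, ¬F, ∀r.F, …} — c ∉ ((C ⊔ F) ⊔ C) possible
2. Hence c : ((C ⊔ F) ⊔ C): not entailed.

No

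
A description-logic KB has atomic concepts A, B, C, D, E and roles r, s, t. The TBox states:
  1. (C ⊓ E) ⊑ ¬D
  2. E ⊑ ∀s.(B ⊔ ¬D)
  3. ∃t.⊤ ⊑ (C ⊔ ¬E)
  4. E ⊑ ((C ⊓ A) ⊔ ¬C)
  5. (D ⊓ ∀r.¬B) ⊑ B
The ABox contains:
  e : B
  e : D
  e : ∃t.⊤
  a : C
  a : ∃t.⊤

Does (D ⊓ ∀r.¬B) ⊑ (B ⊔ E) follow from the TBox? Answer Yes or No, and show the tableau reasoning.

1. (D ⊓ ∀r.¬B) ⊑ (B ⊔ E)  ⇔  ((D ⊓ ∀r.¬B) ⊓ (¬B ⊓ ¬E)) unsat w.r.t. T
   all branches close; clash {D, ¬D} at x₀
2. Hence (D ⊓ ∀r.¬B) ⊑ (B ⊔ E): entailed.

Yes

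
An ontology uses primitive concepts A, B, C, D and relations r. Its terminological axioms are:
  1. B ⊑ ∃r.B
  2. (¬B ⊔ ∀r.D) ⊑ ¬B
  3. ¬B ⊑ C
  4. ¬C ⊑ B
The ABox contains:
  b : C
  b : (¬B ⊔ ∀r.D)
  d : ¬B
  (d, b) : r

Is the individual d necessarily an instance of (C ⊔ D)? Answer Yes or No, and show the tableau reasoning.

1. d : (C ⊔ D)?  L(d) = {¬B} ∪ {(¬C ⊓ ¬D)}
   clash {C, ¬C} at d — d ∈ (C ⊔ D)
2. Hence d : (C ⊔ D): entailed.

Yes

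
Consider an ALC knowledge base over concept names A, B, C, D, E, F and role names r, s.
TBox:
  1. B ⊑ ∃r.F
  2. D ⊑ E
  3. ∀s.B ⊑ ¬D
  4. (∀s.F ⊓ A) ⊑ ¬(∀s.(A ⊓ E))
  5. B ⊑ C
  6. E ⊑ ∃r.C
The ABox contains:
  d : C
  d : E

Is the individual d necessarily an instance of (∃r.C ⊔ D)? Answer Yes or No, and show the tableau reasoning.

Yes

1. d : (∃r.C ⊔ D)?  L(d) = {C, E} ∪ {(∀r.¬C ⊓ ¬D)}
   clash {C, ¬C} at an ∃-successor — d ∈ (∃r.C ⊔ D)
2. Hence d : (∃r.C ⊔ D): entailed.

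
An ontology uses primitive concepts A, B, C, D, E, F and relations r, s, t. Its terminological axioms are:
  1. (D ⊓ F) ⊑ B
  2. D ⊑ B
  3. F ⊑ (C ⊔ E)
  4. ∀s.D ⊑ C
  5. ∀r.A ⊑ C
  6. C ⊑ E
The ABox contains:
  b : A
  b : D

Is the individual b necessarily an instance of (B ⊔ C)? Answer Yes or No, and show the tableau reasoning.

Yes

1. b : (B ⊔ C)?  L(b) = {A, D} ∪ {(¬B ⊓ ¬C)}
   clash {B, ¬B} at b — b ∈ (B ⊔ C)
2. Hence b : (B ⊔ C): entailed.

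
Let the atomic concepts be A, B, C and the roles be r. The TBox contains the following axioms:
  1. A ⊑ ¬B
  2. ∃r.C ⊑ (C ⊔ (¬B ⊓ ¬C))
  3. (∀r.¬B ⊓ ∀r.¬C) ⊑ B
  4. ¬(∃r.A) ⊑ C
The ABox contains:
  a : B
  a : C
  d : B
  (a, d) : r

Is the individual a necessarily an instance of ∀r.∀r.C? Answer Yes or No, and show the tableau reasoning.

1. a : ∀r.∀r.C?  L(a) = {B, C} ∪ {∃r.∃r.¬C}
   open: L(a) ⊇ {B, C, ¬A, ∀r.¬C, ∃r.∃r.¬C} (+ ∃-successors) — a ∉ ∀r.∀r.C possible
2. Hence a : ∀r.∀r.C: not entailed.

No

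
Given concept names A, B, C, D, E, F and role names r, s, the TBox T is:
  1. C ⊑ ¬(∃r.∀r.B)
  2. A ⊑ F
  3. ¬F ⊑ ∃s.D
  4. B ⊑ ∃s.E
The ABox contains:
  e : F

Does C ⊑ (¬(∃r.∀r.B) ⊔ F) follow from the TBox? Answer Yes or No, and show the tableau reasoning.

1. C ⊑ (¬(∃r.∀r.B) ⊔ F)  ⇔  (C ⊓ (∃r.∀r.B ⊓ ¬F)) unsat w.r.t. T
   all branches close; clash {F, ¬F} at x₀
2. Hence C ⊑ (¬(∃r.∀r.B) ⊔ F): entailed.

Yes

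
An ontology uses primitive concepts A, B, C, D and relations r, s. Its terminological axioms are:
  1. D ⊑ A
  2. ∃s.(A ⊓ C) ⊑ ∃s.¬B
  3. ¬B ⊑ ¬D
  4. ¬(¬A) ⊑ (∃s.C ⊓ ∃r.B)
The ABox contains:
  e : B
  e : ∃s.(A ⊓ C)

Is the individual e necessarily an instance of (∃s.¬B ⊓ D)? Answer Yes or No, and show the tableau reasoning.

1. e : (∃s.¬B ⊓ D)?  L(e) = {B, ∃s.(A ⊓ C)} ∪ {(∀s.B ⊔ ¬D)}
   apply at e: ∃s.(A ⊓ C)⊑∃s.¬B
   open: L(e) ⊇ {B, ¬A, ¬D, ∃s.(A ⊓ C), ∃s.¬B} (+ ∃-successors) — e ∉ (∃s.¬B ⊓ D) possible
2. Hence e : (∃s.¬B ⊓ D): not entailed.

No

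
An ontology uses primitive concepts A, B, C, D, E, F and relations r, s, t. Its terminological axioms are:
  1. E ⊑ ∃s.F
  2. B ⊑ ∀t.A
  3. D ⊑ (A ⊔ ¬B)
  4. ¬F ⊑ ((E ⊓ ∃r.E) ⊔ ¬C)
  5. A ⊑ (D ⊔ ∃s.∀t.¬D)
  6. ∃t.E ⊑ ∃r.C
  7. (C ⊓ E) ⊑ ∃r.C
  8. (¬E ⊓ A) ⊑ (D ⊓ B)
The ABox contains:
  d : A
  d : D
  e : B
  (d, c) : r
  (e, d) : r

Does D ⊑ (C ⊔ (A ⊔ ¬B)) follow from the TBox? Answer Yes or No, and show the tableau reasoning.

1. D ⊑ (C ⊔ (A ⊔ ¬B))  ⇔  (D ⊓ (¬C ⊓ (¬A ⊓ B))) unsat w.r.t. T
   all branches close; clash {B, ¬B} at x₀
2. Hence D ⊑ (C ⊔ (A ⊔ ¬B)): entailed.

Yes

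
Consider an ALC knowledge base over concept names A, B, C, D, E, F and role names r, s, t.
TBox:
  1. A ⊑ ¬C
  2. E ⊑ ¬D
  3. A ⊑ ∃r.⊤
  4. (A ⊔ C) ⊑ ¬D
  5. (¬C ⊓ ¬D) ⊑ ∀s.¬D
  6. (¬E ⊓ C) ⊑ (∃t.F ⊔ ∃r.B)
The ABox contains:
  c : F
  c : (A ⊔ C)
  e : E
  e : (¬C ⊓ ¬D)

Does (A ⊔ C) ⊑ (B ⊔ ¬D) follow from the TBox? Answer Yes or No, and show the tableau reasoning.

Yes

1. (A ⊔ C) ⊑ (B ⊔ ¬D)  ⇔  ((A ⊔ C) ⊓ (¬B ⊓ D)) unsat w.r.t. T
   all branches close; clash {C, ¬C} at x₀
2. Hence (A ⊔ C) ⊑ (B ⊔ ¬D): entailed.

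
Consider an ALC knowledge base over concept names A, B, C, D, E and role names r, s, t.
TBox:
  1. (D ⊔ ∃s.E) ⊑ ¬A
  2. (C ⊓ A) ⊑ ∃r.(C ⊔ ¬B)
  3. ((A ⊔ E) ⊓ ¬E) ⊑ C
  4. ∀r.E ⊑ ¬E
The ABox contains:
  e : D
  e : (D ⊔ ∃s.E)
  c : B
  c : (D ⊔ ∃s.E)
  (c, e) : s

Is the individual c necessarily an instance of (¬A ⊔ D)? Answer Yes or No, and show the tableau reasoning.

1. c : (¬A ⊔ D)?  L(c) = {B, (D ⊔ ∃s.E)} ∪ {(A ⊓ ¬D)}
   clash {A, ¬A} at c — c ∈ (¬A ⊔ D)
2. Hence c : (¬A ⊔ D): entailed.

Yes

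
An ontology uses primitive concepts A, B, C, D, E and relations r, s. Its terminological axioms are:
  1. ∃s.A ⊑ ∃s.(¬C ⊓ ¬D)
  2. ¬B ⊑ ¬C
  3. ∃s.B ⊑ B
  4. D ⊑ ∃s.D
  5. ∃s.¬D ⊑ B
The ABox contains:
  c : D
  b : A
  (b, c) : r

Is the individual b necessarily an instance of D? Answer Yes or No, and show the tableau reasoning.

No

1. b : D?  L(b) = {A} ∪ {¬D}
   open: L(b) ⊇ {A, B, ¬D, ∀s.¬A} — b ∉ D possible
2. Hence b : D: not entailed.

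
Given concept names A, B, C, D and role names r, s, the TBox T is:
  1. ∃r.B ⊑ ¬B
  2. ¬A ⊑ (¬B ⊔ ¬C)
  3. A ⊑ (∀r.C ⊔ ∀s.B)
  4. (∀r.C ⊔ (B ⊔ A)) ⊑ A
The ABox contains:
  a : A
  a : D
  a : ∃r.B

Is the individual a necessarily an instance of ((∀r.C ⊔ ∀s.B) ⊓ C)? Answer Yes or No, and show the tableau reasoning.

No

1. a : ((∀r.C ⊔ ∀s.B) ⊓ C)?  L(a) = {A, D, ∃r.B} ∪ {((∃r.¬C ⊓ ∃s.¬B) ⊔ ¬C)}
   apply at a: ∃r.B⊑¬B; A⊑(∀r.C ⊔ ∀s.B)
   open: L(a) ⊇ {A, D, ¬B, ¬C, ∀r.C, …} (+ ∃-successors) — a ∉ ((∀r.C ⊔ ∀s.B) ⊓ C) possible
2. Hence a : ((∀r.C ⊔ ∀s.B) ⊓ C): not entailed.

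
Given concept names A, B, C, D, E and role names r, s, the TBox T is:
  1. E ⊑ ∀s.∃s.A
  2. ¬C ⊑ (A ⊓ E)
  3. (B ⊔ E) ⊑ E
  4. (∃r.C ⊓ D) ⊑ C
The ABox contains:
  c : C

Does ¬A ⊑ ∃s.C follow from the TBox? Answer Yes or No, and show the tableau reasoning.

1. ¬A ⊑ ∃s.C  ⇔  (¬A ⊓ ∀s.¬C) unsat w.r.t. T
   open: L(x₀) ⊇ {C, ¬A, ¬B, ¬E, ∀s.¬C}
2. Hence ¬A ⊑ ∃s.C: not entailed.

No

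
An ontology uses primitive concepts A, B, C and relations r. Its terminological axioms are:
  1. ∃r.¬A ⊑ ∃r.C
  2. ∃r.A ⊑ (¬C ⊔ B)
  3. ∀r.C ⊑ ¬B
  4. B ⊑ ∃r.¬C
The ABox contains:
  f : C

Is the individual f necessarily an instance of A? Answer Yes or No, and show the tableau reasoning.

1. f : A?  L(f) = {C} ∪ {¬A}
   open: L(f) ⊇ {C, ¬A, ¬B, ∀r.A, ∀r.¬A} — f ∉ A possible
2. Hence f : A: not entailed.

No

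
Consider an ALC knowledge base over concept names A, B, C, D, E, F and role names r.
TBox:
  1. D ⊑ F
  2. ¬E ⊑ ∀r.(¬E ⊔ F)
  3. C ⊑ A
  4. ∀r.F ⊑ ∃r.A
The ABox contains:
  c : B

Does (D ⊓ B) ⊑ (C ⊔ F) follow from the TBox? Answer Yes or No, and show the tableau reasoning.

1. (D ⊓ B) ⊑ (C ⊔ F)  ⇔  ((D ⊓ B) ⊓ (¬C ⊓ ¬F)) unsat w.r.t. T
   all branches close; clash {F, ¬F} at x₀
2. Hence (D ⊓ B) ⊑ (C ⊔ F): entailed.

Yes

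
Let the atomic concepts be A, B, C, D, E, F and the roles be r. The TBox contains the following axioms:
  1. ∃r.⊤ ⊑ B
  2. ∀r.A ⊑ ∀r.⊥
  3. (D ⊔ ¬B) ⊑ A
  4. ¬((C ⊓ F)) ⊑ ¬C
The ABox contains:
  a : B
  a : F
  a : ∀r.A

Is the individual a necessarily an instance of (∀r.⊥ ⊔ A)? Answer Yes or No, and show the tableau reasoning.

Yes

1. a : (∀r.⊥ ⊔ A)?  L(a) = {B, F, ∀r.A} ∪ {(∃r.⊤ ⊓ ¬A)}
   clash {A, ¬A} at a — a ∈ (∀r.⊥ ⊔ A)
2. Hence a : (∀r.⊥ ⊔ A): entailed.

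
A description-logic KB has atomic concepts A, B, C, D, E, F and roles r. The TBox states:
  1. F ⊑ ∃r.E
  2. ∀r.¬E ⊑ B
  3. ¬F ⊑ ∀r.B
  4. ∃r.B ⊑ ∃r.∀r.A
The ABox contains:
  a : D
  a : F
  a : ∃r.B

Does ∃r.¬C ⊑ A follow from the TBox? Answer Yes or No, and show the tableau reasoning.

1. ∃r.¬C ⊑ A  ⇔  (∃r.¬C ⊓ ¬A) unsat w.r.t. T
   open: L(x₀) ⊇ {F, ¬A, ∀r.¬B, ∃r.E, ∃r.¬C} (+ ∃-successors)
2. Hence ∃r.¬C ⊑ A: not entailed.

No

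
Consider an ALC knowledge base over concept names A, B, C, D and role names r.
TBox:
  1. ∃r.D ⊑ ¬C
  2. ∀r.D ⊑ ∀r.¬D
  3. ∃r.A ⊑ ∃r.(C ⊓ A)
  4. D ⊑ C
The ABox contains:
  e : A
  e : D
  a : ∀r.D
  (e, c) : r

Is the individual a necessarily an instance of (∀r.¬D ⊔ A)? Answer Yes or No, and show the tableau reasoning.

Yes

1. a : (∀r.¬D ⊔ A)?  L(a) = {∀r.D} ∪ {(∃r.D ⊓ ¬A)}
   clash {C, ¬C} at a — a ∈ (∀r.¬D ⊔ A)
2. Hence a : (∀r.¬D ⊔ A): entailed.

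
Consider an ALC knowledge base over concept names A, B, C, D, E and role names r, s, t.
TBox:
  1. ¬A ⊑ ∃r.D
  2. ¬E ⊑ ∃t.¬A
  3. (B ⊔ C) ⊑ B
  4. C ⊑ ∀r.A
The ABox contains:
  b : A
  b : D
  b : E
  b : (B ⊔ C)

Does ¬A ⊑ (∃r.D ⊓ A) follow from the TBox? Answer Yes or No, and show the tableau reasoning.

1. ¬A ⊑ (∃r.D ⊓ A)  ⇔  (¬A ⊓ (∀r.¬D ⊔ ¬A)) unsat w.r.t. T
   apply at x₀: ¬A⊑∃r.D
   open: L(x₀) ⊇ {E, ¬A, ¬B, ¬C, ∃r.D} (+ ∃-successors)
2. Hence ¬A ⊑ (∃r.D ⊓ A): not entailed.

No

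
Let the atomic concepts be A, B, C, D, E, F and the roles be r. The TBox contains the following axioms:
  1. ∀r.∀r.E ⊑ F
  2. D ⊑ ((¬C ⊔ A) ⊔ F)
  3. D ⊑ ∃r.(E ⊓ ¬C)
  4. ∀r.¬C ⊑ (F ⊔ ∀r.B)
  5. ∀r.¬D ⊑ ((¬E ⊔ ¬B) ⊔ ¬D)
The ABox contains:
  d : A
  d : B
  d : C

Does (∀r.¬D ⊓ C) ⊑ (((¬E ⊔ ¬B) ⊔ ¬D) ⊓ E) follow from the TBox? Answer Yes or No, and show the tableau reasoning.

No

1. (∀r.¬D ⊓ C) ⊑ (((¬E ⊔ ¬B) ⊔ ¬D) ⊓ E)  ⇔  ((∀r.¬D ⊓ C) ⊓ (((E ⊓ B) ⊓ D) ⊔ ¬E)) unsat w.r.t. T
   apply at x₀: ∀r.¬D⊑((¬E ⊔ ¬B) ⊔ ¬D)
   open: L(x₀) ⊇ {C, ¬D, ¬E, ∀r.¬D, ∃r.C, …} (+ ∃-successors)
2. Hence (∀r.¬D ⊓ C) ⊑ (((¬E ⊔ ¬B) ⊔ ¬D) ⊓ E): not entailed.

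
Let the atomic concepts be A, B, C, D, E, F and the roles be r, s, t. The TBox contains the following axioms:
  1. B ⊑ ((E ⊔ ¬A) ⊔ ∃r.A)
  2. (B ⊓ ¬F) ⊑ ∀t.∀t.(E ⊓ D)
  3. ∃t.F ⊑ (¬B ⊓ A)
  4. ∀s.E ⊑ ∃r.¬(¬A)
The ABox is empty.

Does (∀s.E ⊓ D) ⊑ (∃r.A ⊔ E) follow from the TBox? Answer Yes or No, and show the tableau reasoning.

1. (∀s.E ⊓ D) ⊑ (∃r.A ⊔ E)  ⇔  ((∀s.E ⊓ D) ⊓ (∀r.¬A ⊓ ¬E)) unsat w.r.t. T
   all branches close; clash {A, ¬A} at an ∃-successor
2. Hence (∀s.E ⊓ D) ⊑ (∃r.A ⊔ E): entailed.

Yes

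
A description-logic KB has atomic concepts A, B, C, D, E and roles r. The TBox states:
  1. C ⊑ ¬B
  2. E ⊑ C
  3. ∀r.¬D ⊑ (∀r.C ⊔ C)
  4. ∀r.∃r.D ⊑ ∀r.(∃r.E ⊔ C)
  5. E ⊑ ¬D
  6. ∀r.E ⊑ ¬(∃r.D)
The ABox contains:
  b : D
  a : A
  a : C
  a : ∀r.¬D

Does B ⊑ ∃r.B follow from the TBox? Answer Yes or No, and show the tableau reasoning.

1. B ⊑ ∃r.B  ⇔  (B ⊓ ∀r.¬B) unsat w.r.t. T
   open: L(x₀) ⊇ {B, ¬C, ¬E, ∀r.¬B, ∃r.D, …} (+ ∃-successors)
2. Hence B ⊑ ∃r.B: not entailed.

No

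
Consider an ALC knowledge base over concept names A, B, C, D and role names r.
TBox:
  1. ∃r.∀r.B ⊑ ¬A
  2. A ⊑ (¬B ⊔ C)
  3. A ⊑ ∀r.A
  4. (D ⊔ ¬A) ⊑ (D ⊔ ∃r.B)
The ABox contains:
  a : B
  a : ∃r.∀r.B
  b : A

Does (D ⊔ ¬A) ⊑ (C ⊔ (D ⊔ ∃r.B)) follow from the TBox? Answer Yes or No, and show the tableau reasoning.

1. (D ⊔ ¬A) ⊑ (C ⊔ (D ⊔ ∃r.B))  ⇔  ((D ⊔ ¬A) ⊓ (¬C ⊓ (¬D ⊓ ∀r.¬B))) unsat w.r.t. T
   all branches close; clash {B, ¬B} at an ∃-successor
2. Hence (D ⊔ ¬A) ⊑ (C ⊔ (D ⊔ ∃r.B)): entailed.

Yes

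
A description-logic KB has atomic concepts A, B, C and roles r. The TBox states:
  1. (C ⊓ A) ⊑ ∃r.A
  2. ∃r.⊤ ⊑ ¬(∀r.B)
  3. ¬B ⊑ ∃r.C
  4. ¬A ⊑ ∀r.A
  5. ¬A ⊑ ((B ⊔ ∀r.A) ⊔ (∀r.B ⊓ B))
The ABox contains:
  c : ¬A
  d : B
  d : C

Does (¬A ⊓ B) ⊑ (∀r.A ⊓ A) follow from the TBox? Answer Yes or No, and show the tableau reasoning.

No

1. (¬A ⊓ B) ⊑ (∀r.A ⊓ A)  ⇔  ((¬A ⊓ B) ⊓ (∃r.¬A ⊔ ¬A)) unsat w.r.t. T
   apply at x₀: ¬A⊑∀r.A; ¬A⊑((B ⊔ ∀r.A) ⊔ (∀r.B ⊓ B))
   open: L(x₀) ⊇ {B, ¬A, ∀r.A, ∀r.⊥}
2. Hence (¬A ⊓ B) ⊑ (∀r.A ⊓ A): not entailed.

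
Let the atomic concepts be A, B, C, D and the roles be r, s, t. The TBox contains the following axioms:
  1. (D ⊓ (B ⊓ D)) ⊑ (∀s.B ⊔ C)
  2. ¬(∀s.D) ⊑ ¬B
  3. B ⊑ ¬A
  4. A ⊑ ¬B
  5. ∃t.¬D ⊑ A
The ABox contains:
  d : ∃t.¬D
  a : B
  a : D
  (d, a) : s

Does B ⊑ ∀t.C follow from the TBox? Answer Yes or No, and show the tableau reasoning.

1. B ⊑ ∀t.C  ⇔  (B ⊓ ∃t.¬C) unsat w.r.t. T
   apply at x₀: B⊑¬A
   open: L(x₀) ⊇ {B, ¬A, ¬D, ∀s.D, ∀t.D, …} (+ ∃-successors)
2. Hence B ⊑ ∀t.C: not entailed.

No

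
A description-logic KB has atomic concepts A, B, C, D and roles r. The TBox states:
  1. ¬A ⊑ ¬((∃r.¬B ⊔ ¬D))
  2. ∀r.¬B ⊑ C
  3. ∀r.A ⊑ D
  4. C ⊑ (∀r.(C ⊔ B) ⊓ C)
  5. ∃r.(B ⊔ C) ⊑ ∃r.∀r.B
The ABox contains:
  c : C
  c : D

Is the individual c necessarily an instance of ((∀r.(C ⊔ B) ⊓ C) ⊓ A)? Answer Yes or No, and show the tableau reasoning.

No

1. c : ((∀r.(C ⊔ B) ⊓ C) ⊓ A)?  L(c) = {C, D} ∪ {((∃r.(¬C ⊓ ¬B) ⊔ ¬C) ⊔ ¬A)}
   apply at c: C⊑(∀r.(C ⊔ B) ⊓ C)
   open: L(c) ⊇ {C, D, ¬A, ∀r.(C ⊔ B), ∀r.(¬B ⊓ ¬C), …} — c ∉ ((∀r.(C ⊔ B) ⊓ C) ⊓ A) possible
2. Hence c : ((∀r.(C ⊔ B) ⊓ C) ⊓ A): not entailed.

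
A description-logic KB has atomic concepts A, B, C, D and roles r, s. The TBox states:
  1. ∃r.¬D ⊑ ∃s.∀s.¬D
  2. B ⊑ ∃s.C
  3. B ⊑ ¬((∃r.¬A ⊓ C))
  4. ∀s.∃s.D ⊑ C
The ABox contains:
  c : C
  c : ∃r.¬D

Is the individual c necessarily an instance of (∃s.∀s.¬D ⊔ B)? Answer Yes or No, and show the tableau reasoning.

Yes

1. c : (∃s.∀s.¬D ⊔ B)?  L(c) = {C, ∃r.¬D} ∪ {(∀s.∃s.D ⊓ ¬B)}
   clash {D, ¬D} at an ∃-successor — c ∈ (∃s.∀s.¬D ⊔ B)
2. Hence c : (∃s.∀s.¬D ⊔ B): entailed.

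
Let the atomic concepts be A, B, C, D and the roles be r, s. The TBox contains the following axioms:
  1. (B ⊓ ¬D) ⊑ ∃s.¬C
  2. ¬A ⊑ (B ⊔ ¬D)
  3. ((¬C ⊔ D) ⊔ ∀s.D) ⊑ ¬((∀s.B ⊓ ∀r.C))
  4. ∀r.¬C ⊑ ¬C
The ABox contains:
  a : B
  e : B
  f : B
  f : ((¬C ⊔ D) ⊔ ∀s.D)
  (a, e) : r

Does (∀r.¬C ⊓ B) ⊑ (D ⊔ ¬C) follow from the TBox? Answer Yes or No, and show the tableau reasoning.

Yes

1. (∀r.¬C ⊓ B) ⊑ (D ⊔ ¬C)  ⇔  ((∀r.¬C ⊓ B) ⊓ (¬D ⊓ C)) unsat w.r.t. T
   all branches close; clash {C, ¬C} at x₀
2. Hence (∀r.¬C ⊓ B) ⊑ (D ⊔ ¬C): entailed.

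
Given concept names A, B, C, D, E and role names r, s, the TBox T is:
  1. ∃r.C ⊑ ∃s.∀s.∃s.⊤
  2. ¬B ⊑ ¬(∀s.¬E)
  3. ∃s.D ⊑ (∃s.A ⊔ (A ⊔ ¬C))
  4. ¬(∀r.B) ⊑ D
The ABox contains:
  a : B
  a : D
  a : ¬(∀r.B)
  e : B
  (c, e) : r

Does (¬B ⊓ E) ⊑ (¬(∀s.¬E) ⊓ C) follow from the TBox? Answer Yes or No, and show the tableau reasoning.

No

1. (¬B ⊓ E) ⊑ (¬(∀s.¬E) ⊓ C)  ⇔  ((¬B ⊓ E) ⊓ (∀s.¬E ⊔ ¬C)) unsat w.r.t. T
   apply at x₀: ¬B⊑¬(∀s.¬E)
   open: L(x₀) ⊇ {E, ¬B, ¬C, ∀r.B, ∀r.¬C, …} (+ ∃-successors)
2. Hence (¬B ⊓ E) ⊑ (¬(∀s.¬E) ⊓ C): not entailed.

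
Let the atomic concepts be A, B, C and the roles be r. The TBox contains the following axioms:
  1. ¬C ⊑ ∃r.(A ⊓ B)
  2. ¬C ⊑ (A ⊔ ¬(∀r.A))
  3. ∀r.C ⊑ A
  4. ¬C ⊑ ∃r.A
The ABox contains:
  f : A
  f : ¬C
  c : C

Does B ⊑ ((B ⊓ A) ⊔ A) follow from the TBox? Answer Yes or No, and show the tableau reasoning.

1. B ⊑ ((B ⊓ A) ⊔ A)  ⇔  (B ⊓ ((¬B ⊔ ¬A) ⊓ ¬A)) unsat w.r.t. T
   open: L(x₀) ⊇ {B, C, ¬A, ∃r.¬C} (+ ∃-successors)
2. Hence B ⊑ ((B ⊓ A) ⊔ A): not entailed.

No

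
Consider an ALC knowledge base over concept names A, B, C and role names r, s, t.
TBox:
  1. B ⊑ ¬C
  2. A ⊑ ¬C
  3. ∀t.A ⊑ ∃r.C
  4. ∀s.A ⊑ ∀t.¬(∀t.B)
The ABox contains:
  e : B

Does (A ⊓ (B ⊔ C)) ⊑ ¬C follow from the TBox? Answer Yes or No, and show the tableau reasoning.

1. (A ⊓ (B ⊔ C)) ⊑ ¬C  ⇔  ((A ⊓ (B ⊔ C)) ⊓ C) unsat w.r.t. T
   all branches close; clash {C, ¬C} at x₀
2. Hence (A ⊓ (B ⊔ C)) ⊑ ¬C: entailed.

Yes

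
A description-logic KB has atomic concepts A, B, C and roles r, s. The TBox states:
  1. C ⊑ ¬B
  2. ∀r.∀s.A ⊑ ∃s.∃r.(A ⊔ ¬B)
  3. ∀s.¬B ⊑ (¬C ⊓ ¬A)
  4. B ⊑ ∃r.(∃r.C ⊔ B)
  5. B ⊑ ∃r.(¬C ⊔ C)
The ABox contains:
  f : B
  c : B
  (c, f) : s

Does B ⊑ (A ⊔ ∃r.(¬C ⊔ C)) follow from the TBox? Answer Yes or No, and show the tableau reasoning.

Yes

1. B ⊑ (A ⊔ ∃r.(¬C ⊔ C))  ⇔  (B ⊓ (¬A ⊓ ∀r.(C ⊓ ¬C))) unsat w.r.t. T
   all branches close; clash {B, ¬B} at x₀
2. Hence B ⊑ (A ⊔ ∃r.(¬C ⊔ C)): entailed.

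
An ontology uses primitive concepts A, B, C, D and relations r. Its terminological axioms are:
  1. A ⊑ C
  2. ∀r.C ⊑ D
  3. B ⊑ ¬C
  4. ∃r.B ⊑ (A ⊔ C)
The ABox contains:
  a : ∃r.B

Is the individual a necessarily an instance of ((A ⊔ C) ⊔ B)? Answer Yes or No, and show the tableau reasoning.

Yes

1. a : ((A ⊔ C) ⊔ B)?  L(a) = {∃r.B} ∪ {((¬A ⊓ ¬C) ⊓ ¬B)}
   clash {C, ¬C} at a — a ∈ ((A ⊔ C) ⊔ B)
2. Hence a : ((A ⊔ C) ⊔ B): entailed.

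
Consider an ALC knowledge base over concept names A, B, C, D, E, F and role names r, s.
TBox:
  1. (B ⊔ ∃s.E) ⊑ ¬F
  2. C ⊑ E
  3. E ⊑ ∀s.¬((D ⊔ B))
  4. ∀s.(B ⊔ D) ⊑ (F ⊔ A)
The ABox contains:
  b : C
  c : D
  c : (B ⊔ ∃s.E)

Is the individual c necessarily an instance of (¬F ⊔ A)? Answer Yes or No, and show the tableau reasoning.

1. c : (¬F ⊔ A)?  L(c) = {D, (B ⊔ ∃s.E)} ∪ {(F ⊓ ¬A)}
   clash {F, ¬F} at c — c ∈ (¬F ⊔ A)
2. Hence c : (¬F ⊔ A): entailed.

Yes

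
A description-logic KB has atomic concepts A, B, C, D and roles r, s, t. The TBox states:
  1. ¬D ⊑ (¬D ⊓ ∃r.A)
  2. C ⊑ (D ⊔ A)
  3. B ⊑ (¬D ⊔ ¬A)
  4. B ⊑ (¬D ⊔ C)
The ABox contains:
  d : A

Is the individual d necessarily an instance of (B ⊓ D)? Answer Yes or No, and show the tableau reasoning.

1. d : (B ⊓ D)?  L(d) = {A} ∪ {(¬B ⊔ ¬D)}
   open: L(d) ⊇ {A, D, ¬B, ¬C} — d ∉ (B ⊓ D) possible
2. Hence d : (B ⊓ D): not entailed.

No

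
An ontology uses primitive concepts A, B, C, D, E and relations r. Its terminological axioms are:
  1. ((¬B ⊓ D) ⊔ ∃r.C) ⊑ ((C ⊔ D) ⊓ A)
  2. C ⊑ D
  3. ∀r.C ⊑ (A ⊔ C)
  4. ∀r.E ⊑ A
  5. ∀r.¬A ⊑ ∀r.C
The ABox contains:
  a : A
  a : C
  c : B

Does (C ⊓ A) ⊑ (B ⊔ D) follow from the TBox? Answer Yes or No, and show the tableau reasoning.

Yes

1. (C ⊓ A) ⊑ (B ⊔ D)  ⇔  ((C ⊓ A) ⊓ (¬B ⊓ ¬D)) unsat w.r.t. T
   all branches close; clash {D, ¬D} at x₀
2. Hence (C ⊓ A) ⊑ (B ⊔ D): entailed.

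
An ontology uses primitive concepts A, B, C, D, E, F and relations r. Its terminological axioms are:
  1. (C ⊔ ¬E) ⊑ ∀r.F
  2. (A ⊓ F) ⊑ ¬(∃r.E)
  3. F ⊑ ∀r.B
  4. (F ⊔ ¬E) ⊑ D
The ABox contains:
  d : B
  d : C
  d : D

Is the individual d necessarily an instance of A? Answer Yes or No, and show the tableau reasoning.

1. d : A?  L(d) = {B, C, D} ∪ {¬A}
   open: L(d) ⊇ {B, C, D, ¬A, ¬F, …} — d ∉ A possible
2. Hence d : A: not entailed.

No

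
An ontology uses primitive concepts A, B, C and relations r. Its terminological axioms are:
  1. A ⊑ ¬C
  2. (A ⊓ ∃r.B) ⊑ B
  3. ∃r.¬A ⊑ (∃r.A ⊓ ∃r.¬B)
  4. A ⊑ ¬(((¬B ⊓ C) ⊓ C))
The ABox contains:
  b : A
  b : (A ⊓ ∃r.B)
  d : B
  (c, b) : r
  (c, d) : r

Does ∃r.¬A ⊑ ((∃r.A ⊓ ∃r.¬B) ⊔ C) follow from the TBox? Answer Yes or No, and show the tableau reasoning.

1. ∃r.¬A ⊑ ((∃r.A ⊓ ∃r.¬B) ⊔ C)  ⇔  (∃r.¬A ⊓ ((∀r.¬A ⊔ ∀r.B) ⊓ ¬C)) unsat w.r.t. T
   all branches close; clash {B, ¬B} at an ∃-successor
2. Hence ∃r.¬A ⊑ ((∃r.A ⊓ ∃r.¬B) ⊔ C): entailed.

Yes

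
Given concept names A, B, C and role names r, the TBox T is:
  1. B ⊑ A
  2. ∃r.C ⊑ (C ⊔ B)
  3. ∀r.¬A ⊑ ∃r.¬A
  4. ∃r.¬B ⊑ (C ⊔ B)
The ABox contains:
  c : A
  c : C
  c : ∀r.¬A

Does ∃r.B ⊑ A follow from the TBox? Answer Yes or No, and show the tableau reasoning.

1. ∃r.B ⊑ A  ⇔  (∃r.B ⊓ ¬A) unsat w.r.t. T
   open: L(x₀) ⊇ {¬A, ¬B, ∀r.B, ∀r.¬C, ∃r.A, …} (+ ∃-successors)
2. Hence ∃r.B ⊑ A: not entailed.

No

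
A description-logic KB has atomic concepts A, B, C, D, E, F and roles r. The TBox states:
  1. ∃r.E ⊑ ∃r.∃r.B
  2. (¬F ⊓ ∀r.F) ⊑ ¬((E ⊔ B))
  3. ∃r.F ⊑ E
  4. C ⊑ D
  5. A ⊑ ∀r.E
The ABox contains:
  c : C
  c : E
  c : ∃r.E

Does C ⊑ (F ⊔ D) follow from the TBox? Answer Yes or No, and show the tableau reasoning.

1. C ⊑ (F ⊔ D)  ⇔  (C ⊓ (¬F ⊓ ¬D)) unsat w.r.t. T
   all branches close; clash {D, ¬D} at x₀
2. Hence C ⊑ (F ⊔ D): entailed.

Yes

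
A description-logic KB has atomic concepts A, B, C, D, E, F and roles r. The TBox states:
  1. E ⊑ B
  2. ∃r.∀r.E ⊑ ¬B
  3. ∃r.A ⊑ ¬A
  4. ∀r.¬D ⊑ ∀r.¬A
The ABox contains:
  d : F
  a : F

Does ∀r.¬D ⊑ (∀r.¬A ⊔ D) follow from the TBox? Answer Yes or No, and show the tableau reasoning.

Yes

1. ∀r.¬D ⊑ (∀r.¬A ⊔ D)  ⇔  (∀r.¬D ⊓ (∃r.A ⊓ ¬D)) unsat w.r.t. T
   all branches close; clash {B, ¬B} at x₀
2. Hence ∀r.¬D ⊑ (∀r.¬A ⊔ D): entailed.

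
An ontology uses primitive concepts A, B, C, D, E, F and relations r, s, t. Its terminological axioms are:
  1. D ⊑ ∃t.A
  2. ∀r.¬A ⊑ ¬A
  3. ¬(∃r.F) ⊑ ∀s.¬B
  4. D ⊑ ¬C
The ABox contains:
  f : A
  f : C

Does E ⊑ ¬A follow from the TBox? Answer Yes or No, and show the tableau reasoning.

1. E ⊑ ¬A  ⇔  (E ⊓ A) unsat w.r.t. T
   open: L(x₀) ⊇ {A, E, ¬D, ∃r.A, ∃r.F} (+ ∃-successors)
2. Hence E ⊑ ¬A: not entailed.

No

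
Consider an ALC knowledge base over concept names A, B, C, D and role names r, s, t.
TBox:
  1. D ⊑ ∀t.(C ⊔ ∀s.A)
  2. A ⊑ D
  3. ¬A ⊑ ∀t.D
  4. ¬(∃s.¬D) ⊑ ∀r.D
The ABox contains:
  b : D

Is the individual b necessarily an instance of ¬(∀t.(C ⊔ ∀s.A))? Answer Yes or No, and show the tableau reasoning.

No

1. b : ¬(∀t.(C ⊔ ∀s.A))?  L(b) = {D} ∪ {∀t.(C ⊔ ∀s.A)}
   open: L(b) ⊇ {A, D, ∀t.(C ⊔ ∀s.A), ∃s.¬D} (+ ∃-successors) — b ∉ ¬(∀t.(C ⊔ ∀s.A)) possible
2. Hence b : ¬(∀t.(C ⊔ ∀s.A)): not entailed.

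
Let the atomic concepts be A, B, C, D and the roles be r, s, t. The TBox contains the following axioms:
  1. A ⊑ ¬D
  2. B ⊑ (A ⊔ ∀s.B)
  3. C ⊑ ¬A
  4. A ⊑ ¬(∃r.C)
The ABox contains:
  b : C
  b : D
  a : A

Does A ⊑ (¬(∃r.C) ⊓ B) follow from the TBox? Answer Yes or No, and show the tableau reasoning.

1. A ⊑ (¬(∃r.C) ⊓ B)  ⇔  (A ⊓ (∃r.C ⊔ ¬B)) unsat w.r.t. T
   apply at x₀: A⊑¬D; A⊑¬(∃r.C)
   open: L(x₀) ⊇ {A, ¬B, ¬C, ¬D, ∀r.¬C}
2. Hence A ⊑ (¬(∃r.C) ⊓ B): not entailed.

No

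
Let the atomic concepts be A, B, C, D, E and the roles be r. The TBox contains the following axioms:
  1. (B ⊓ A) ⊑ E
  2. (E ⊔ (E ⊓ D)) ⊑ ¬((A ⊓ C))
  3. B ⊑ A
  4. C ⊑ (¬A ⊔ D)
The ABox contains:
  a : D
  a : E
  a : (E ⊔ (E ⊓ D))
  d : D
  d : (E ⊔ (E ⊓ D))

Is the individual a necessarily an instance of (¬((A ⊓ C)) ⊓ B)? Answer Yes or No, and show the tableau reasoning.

No

1. a : (¬((A ⊓ C)) ⊓ B)?  L(a) = {D, E, (E ⊔ (E ⊓ D))} ∪ {((A ⊓ C) ⊔ ¬B)}
   apply at a: (E ⊔ (E ⊓ D))⊑¬((A ⊓ C))
   open: L(a) ⊇ {D, E, ¬B, ¬C} — a ∉ (¬((A ⊓ C)) ⊓ B) possible
2. Hence a : (¬((A ⊓ C)) ⊓ B): not entailed.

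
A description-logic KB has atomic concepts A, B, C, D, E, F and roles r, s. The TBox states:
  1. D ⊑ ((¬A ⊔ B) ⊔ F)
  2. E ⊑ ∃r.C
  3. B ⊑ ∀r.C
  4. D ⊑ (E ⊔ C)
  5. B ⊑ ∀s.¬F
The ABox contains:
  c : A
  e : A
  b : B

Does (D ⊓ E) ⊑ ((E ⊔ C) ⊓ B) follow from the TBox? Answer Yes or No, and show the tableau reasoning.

1. (D ⊓ E) ⊑ ((E ⊔ C) ⊓ B)  ⇔  ((D ⊓ E) ⊓ ((¬E ⊓ ¬C) ⊔ ¬B)) unsat w.r.t. T
   apply at x₀: D⊑((¬A ⊔ B) ⊔ F); E⊑∃r.C; D⊑(E ⊔ C)
   open: L(x₀) ⊇ {D, E, ¬A, ¬B, ∃r.C} (+ ∃-successors)
2. Hence (D ⊓ E) ⊑ ((E ⊔ C) ⊓ B): not entailed.

No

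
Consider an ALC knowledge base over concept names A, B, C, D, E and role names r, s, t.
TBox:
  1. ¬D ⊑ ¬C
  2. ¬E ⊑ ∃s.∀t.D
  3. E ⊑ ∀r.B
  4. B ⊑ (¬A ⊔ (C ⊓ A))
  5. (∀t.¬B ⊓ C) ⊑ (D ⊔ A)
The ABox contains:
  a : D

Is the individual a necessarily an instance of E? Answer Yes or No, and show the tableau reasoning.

No

1. a : E?  L(a) = {D} ∪ {¬E}
   apply at a: ¬E⊑∃s.∀t.D
   open: L(a) ⊇ {D, ¬B, ¬E, ∃s.∀t.D, ∃t.B} (+ ∃-successors) — a ∉ E possible
2. Hence a : E: not entailed.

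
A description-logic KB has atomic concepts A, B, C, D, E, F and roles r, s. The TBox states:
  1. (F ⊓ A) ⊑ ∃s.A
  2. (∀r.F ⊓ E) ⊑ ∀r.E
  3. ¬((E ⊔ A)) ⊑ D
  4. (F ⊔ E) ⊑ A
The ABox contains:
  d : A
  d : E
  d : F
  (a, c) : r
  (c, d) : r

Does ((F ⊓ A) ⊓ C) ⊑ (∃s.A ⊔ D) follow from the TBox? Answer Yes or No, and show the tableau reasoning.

1. ((F ⊓ A) ⊓ C) ⊑ (∃s.A ⊔ D)  ⇔  (((F ⊓ A) ⊓ C) ⊓ (∀s.¬A ⊓ ¬D)) unsat w.r.t. T
   all branches close; clash {D, ¬D} at x₀
2. Hence ((F ⊓ A) ⊓ C) ⊑ (∃s.A ⊔ D): entailed.

Yes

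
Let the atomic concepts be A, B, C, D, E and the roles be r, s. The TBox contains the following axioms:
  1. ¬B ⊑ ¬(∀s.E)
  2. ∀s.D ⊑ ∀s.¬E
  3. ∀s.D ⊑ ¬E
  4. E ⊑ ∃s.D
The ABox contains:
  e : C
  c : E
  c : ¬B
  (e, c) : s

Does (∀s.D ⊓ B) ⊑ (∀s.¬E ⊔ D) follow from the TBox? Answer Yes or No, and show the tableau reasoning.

Yes

1. (∀s.D ⊓ B) ⊑ (∀s.¬E ⊔ D)  ⇔  ((∀s.D ⊓ B) ⊓ (∃s.E ⊓ ¬D)) unsat w.r.t. T
   all branches close; clash {E, ¬E} at an ∃-successor
2. Hence (∀s.D ⊓ B) ⊑ (∀s.¬E ⊔ D): entailed.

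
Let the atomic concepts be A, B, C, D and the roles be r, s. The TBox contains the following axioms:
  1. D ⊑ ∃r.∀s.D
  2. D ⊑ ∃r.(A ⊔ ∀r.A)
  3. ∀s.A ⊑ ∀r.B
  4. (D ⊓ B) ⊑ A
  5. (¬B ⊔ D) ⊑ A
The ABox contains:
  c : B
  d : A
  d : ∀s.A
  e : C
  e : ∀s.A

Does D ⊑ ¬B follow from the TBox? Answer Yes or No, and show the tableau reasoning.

No

1. D ⊑ ¬B  ⇔  (D ⊓ B) unsat w.r.t. T
   apply at x₀: D⊑∃r.∀s.D; D⊑∃r.(A ⊔ ∀r.A); (D ⊓ B)⊑A
   open: L(x₀) ⊇ {A, B, D, ∃r.(A ⊔ ∀r.A), ∃r.∀s.D, …} (+ ∃-successors)
2. Hence D ⊑ ¬B: not entailed.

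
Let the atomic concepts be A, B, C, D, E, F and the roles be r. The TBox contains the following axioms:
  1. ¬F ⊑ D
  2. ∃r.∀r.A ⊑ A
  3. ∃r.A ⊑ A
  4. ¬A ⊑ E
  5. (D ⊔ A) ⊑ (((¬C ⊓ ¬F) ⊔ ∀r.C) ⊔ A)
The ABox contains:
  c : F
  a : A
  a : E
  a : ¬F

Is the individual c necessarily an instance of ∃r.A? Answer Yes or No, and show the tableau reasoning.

No

1. c : ∃r.A?  L(c) = {F} ∪ {∀r.¬A}
   open: L(c) ⊇ {A, F, ∀r.¬A} — c ∉ ∃r.A possible
2. Hence c : ∃r.A: not entailed.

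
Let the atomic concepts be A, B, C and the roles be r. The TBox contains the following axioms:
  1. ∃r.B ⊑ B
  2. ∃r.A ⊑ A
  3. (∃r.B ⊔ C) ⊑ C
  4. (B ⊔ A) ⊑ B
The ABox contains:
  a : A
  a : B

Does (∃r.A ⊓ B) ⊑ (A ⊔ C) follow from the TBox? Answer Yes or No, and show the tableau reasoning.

Yes

1. (∃r.A ⊓ B) ⊑ (A ⊔ C)  ⇔  ((∃r.A ⊓ B) ⊓ (¬A ⊓ ¬C)) unsat w.r.t. T
   all branches close; clash {A, ¬A} at x₀
2. Hence (∃r.A ⊓ B) ⊑ (A ⊔ C): entailed.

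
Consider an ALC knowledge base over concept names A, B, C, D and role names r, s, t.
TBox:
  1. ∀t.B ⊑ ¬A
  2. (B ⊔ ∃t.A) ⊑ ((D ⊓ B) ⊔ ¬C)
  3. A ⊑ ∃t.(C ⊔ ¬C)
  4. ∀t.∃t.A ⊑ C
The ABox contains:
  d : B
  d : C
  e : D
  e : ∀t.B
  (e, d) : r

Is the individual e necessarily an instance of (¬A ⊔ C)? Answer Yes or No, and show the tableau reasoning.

1. e : (¬A ⊔ C)?  L(e) = {D, ∀t.B} ∪ {(A ⊓ ¬C)}
   clash {A, ¬A} at e — e ∈ (¬A ⊔ C)
2. Hence e : (¬A ⊔ C): entailed.

Yes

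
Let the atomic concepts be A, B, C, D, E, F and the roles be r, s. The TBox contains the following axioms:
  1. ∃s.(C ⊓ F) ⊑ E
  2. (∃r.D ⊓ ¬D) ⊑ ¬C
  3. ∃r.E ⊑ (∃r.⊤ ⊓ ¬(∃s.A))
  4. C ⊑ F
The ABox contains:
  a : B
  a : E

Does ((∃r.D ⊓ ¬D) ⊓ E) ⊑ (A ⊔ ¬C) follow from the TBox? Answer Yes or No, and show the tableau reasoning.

Yes

1. ((∃r.D ⊓ ¬D) ⊓ E) ⊑ (A ⊔ ¬C)  ⇔  (((∃r.D ⊓ ¬D) ⊓ E) ⊓ (¬A ⊓ C)) unsat w.r.t. T
   all branches close; clash {C, ¬C} at x₀
2. Hence ((∃r.D ⊓ ¬D) ⊓ E) ⊑ (A ⊔ ¬C): entailed.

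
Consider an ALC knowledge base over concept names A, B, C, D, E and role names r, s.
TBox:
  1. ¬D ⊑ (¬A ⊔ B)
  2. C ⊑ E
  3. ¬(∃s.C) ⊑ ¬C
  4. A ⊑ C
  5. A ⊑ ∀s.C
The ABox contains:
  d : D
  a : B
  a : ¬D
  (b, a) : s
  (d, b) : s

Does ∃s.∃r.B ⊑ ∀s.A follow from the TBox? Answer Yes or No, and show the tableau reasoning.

No

1. ∃s.∃r.B ⊑ ∀s.A  ⇔  (∃s.∃r.B ⊓ ∃s.¬A) unsat w.r.t. T
   open: L(x₀) ⊇ {D, ¬A, ¬C, ∃s.¬A, ∃s.∃r.B} (+ ∃-successors)
2. Hence ∃s.∃r.B ⊑ ∀s.A: not entailed.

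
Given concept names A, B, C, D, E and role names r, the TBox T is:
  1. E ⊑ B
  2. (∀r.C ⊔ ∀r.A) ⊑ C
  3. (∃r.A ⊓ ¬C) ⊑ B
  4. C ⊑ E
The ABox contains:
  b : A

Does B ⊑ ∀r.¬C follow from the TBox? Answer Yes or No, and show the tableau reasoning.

1. B ⊑ ∀r.¬C  ⇔  (B ⊓ ∃r.C) unsat w.r.t. T
   open: L(x₀) ⊇ {B, ¬C, ∃r.C, ∃r.¬A, ∃r.¬C} (+ ∃-successors)
2. Hence B ⊑ ∀r.¬C: not entailed.

No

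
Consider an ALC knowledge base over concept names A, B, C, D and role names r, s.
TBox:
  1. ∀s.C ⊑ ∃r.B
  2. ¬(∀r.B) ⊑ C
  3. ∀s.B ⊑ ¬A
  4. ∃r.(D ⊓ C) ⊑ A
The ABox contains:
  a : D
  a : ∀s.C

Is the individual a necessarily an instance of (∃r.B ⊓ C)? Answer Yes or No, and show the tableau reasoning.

1. a : (∃r.B ⊓ C)?  L(a) = {D, ∀s.C} ∪ {(∀r.¬B ⊔ ¬C)}
   apply at a: ∀s.C⊑∃r.B
   open: L(a) ⊇ {D, ¬C, ∀r.(¬D ⊔ ¬C), ∀r.B, ∀s.C, …} (+ ∃-successors) — a ∉ (∃r.B ⊓ C) possible
2. Hence a : (∃r.B ⊓ C): not entailed.

No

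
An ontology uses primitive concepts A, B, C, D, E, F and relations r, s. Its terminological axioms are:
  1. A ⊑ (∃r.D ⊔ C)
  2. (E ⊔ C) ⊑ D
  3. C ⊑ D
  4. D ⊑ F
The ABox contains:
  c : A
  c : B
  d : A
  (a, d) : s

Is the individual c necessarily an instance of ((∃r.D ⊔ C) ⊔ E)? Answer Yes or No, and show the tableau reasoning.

Yes

1. c : ((∃r.D ⊔ C) ⊔ E)?  L(c) = {A, B} ∪ {((∀r.¬D ⊓ ¬C) ⊓ ¬E)}
   clash {C, ¬C} at c — c ∈ ((∃r.D ⊔ C) ⊔ E)
2. Hence c : ((∃r.D ⊔ C) ⊔ E): entailed.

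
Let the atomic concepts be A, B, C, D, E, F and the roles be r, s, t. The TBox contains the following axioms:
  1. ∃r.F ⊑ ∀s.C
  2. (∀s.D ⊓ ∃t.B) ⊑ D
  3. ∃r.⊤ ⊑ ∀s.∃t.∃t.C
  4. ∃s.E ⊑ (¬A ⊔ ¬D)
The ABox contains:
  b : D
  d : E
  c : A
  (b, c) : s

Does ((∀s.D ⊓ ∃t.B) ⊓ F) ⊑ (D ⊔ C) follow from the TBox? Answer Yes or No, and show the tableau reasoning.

1. ((∀s.D ⊓ ∃t.B) ⊓ F) ⊑ (D ⊔ C)  ⇔  (((∀s.D ⊓ ∃t.B) ⊓ F) ⊓ (¬D ⊓ ¬C)) unsat w.r.t. T
   all branches close; clash {D, ¬D} at x₀
2. Hence ((∀s.D ⊓ ∃t.B) ⊓ F) ⊑ (D ⊔ C): entailed.

Yes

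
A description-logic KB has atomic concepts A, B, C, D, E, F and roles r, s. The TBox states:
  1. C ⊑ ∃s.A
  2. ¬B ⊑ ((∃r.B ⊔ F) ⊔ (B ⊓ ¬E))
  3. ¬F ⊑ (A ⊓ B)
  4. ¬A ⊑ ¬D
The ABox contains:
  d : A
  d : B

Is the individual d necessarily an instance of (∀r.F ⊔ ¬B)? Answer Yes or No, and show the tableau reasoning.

No

1. d : (∀r.F ⊔ ¬B)?  L(d) = {A, B} ∪ {(∃r.¬F ⊓ B)}
   open: L(d) ⊇ {A, B, F, ¬C, ∃r.¬F} (+ ∃-successors) — d ∉ (∀r.F ⊔ ¬B) possible
2. Hence d : (∀r.F ⊔ ¬B): not entailed.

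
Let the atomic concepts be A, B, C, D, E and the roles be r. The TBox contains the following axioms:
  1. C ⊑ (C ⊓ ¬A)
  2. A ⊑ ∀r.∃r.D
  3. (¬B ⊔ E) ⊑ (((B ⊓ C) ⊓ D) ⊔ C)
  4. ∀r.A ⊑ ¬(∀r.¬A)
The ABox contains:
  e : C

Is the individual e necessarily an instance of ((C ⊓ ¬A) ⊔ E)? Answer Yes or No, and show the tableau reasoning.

1. e : ((C ⊓ ¬A) ⊔ E)?  L(e) = {C} ∪ {((¬C ⊔ A) ⊓ ¬E)}
   clash {A, ¬A} at e — e ∈ ((C ⊓ ¬A) ⊔ E)
2. Hence e : ((C ⊓ ¬A) ⊔ E): entailed.

Yes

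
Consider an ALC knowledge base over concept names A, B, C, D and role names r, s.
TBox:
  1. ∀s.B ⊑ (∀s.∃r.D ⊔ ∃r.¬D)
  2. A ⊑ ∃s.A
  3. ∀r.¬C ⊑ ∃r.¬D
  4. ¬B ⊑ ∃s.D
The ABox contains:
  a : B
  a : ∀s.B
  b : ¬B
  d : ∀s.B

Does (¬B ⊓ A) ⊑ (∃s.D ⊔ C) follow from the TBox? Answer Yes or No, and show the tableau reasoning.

1. (¬B ⊓ A) ⊑ (∃s.D ⊔ C)  ⇔  ((¬B ⊓ A) ⊓ (∀s.¬D ⊓ ¬C)) unsat w.r.t. T
   all branches close; clash {D, ¬D} at an ∃-successor
2. Hence (¬B ⊓ A) ⊑ (∃s.D ⊔ C): entailed.

Yes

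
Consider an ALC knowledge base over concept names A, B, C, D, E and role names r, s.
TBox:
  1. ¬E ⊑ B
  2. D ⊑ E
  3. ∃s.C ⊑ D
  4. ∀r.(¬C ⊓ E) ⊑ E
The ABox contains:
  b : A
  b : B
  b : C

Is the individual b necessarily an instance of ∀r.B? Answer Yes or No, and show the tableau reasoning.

1. b : ∀r.B?  L(b) = {A, B, C} ∪ {∃r.¬B}
   open: L(b) ⊇ {A, B, C, ¬D, ∀s.¬C, …} (+ ∃-successors) — b ∉ ∀r.B possible
2. Hence b : ∀r.B: not entailed.

No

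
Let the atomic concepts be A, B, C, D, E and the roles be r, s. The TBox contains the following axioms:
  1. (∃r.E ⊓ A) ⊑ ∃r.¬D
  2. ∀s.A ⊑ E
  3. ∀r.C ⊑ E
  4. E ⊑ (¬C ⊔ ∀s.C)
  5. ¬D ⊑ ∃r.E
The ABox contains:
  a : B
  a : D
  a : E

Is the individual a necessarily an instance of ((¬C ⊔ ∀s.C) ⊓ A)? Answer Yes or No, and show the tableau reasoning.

1. a : ((¬C ⊔ ∀s.C) ⊓ A)?  L(a) = {B, D, E} ∪ {((C ⊓ ∃s.¬C) ⊔ ¬A)}
   apply at a: E⊑(¬C ⊔ ∀s.C)
   open: L(a) ⊇ {B, D, E, ¬A, ¬C} — a ∉ ((¬C ⊔ ∀s.C) ⊓ A) possible
2. Hence a : ((¬C ⊔ ∀s.C) ⊓ A): not entailed.

No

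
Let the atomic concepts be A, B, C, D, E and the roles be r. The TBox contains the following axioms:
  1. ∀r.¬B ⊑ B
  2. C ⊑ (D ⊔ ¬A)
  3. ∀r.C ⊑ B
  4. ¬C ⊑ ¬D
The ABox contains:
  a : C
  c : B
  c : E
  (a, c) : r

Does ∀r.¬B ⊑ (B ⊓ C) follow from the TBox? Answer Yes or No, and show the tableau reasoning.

No

1. ∀r.¬B ⊑ (B ⊓ C)  ⇔  (∀r.¬B ⊓ (¬B ⊔ ¬C)) unsat w.r.t. T
   apply at x₀: ∀r.¬B⊑B
   open: L(x₀) ⊇ {B, ¬C, ¬D, ∀r.¬B}
2. Hence ∀r.¬B ⊑ (B ⊓ C): not entailed.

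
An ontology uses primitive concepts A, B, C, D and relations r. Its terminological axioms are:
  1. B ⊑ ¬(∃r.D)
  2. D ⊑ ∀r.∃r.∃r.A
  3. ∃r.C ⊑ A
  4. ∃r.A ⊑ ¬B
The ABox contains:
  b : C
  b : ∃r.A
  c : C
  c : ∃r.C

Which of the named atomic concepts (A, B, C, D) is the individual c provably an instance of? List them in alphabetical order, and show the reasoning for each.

{A, C}

1. c : A?  L(c) = {C, ∃r.C} ∪ {¬A}
   clash {A, ¬A} at c — c ∈ A
2. c : B?  L(c) = {C, ∃r.C} ∪ {¬B}
   apply at c: ∃r.C⊑A
   open: L(c) ⊇ {A, C, ¬B, ¬D, ∃r.C} (+ ∃-successors) — c ∉ B possible
3. c : C?  L(c) = {C, ∃r.C} ∪ {¬C}
   clash {C, ¬C} at c — c ∈ C
4. c : D?  L(c) = {C, ∃r.C} ∪ {¬D}
   apply at c: ∃r.C⊑A
   open: L(c) ⊇ {A, C, ¬B, ¬D, ∃r.C} (+ ∃-successors) — c ∉ D possible
5. Entailed for c: {A, C}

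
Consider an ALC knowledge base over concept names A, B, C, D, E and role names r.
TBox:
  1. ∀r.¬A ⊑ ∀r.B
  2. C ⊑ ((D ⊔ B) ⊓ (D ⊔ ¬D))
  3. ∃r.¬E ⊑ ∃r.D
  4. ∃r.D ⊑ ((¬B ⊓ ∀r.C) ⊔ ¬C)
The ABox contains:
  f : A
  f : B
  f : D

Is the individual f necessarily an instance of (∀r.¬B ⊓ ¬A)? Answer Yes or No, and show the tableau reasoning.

No

1. f : (∀r.¬B ⊓ ¬A)?  L(f) = {A, B, D} ∪ {(∃r.B ⊔ A)}
   open: L(f) ⊇ {A, B, D, ¬C, ∀r.E, …} (+ ∃-successors) — f ∉ (∀r.¬B ⊓ ¬A) possible
2. Hence f : (∀r.¬B ⊓ ¬A): not entailed.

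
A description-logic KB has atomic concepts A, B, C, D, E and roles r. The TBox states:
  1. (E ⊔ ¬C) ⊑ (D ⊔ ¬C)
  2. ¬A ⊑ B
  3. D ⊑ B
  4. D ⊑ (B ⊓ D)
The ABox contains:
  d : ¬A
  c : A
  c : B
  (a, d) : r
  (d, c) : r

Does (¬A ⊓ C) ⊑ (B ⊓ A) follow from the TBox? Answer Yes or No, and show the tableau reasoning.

No

1. (¬A ⊓ C) ⊑ (B ⊓ A)  ⇔  ((¬A ⊓ C) ⊓ (¬B ⊔ ¬A)) unsat w.r.t. T
   apply at x₀: ¬A⊑B
   open: L(x₀) ⊇ {B, C, ¬A, ¬D, ¬E}
2. Hence (¬A ⊓ C) ⊑ (B ⊓ A): not entailed.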